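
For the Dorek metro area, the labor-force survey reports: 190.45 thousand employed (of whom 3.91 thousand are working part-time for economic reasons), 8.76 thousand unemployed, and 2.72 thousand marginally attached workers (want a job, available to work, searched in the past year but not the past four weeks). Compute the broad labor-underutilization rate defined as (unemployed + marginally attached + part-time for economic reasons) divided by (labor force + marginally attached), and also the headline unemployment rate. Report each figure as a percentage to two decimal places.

Labor force = 190.45 + 8.76 = 199.21 thousand.
Numerator = 8.76 + 2.72 + 3.91 = 15.39 thousand.
Denominator = 199.21 + 2.72 = 201.93 thousand.
Broad rate = 15.39 / 201.93 = 7.62%.
Headline unemployment rate = 8.76 / 199.21 = 4.40%.

Broad underutilization rate ≈ 7.62%; headline unemployment rate ≈ 4.40%.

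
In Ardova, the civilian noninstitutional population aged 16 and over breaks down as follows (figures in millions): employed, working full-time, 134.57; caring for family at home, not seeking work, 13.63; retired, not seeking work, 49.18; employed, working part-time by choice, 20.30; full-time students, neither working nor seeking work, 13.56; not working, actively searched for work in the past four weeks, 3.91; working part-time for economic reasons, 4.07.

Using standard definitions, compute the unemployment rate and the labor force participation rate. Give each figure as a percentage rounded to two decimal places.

Unemployment rate ≈ 2.40%; labor force participation rate ≈ 68.08%.

Employed = 134.57 + 20.30 + 4.07 = 158.94 million (anyone who worked, including part-time for economic reasons, counts as employed).
Unemployed = 3.91 million.
Labor force = 158.94 + 3.91 = 162.85 million.
Not in labor force = 13.63 + 49.18 + 13.56 = 76.37 million (those not working and not actively searching are outside the labor force).
Civilian working-age population = 162.85 + 76.37 = 239.22 million.
Unemployment rate = 3.91 / 162.85 = 2.40%.
Labor force participation rate = 162.85 / 239.22 = 68.08%.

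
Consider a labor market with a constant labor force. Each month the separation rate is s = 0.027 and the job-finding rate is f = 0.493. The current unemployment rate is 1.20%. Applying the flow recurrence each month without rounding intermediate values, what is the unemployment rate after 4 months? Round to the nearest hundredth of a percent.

Unemployment rate after four months ≈ 4.98%.

With a fixed labor force, u_{t+1} = u_t + s·(1−u_t) − f·u_t = u_t·(1−s−f) + s.
Here 1−s−f = 0.480 and s = 0.027.
u_1 = 0.012000 × 0.480 + 0.027 = 0.032760.
u_2 = 0.032760 × 0.480 + 0.027 = 0.042725.
u_3 = 0.042725 × 0.480 + 0.027 = 0.047508.
u_4 = 0.047508 × 0.480 + 0.027 = 0.049804.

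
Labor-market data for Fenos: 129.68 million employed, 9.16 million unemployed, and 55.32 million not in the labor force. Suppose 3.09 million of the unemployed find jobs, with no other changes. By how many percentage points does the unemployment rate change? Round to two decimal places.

Initially, labor force = 129.68 + 9.16 = 138.84 million, so u = 9.16/138.84 = 6.60%.
After the change, unemployed falls and employed rises by 3.09; labor force unchanged → E = 132.77, U = 6.07, labor force = 138.84 million.
New unemployment rate = 6.07 / 138.84 = 4.37%.
Change = 4.37% − 6.60% = −2.23 percentage points.

The unemployment rate changes by −2.23 percentage points.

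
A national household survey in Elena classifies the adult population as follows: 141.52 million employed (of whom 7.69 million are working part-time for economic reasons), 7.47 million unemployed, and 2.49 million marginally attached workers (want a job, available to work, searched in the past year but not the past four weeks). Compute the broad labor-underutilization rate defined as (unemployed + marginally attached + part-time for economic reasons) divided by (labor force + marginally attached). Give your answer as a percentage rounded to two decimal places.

Labor force = 141.52 + 7.47 = 148.99 million.
Numerator = 7.47 + 2.49 + 7.69 = 17.65 million.
Denominator = 148.99 + 2.49 = 151.48 million.
Broad rate = 17.65 / 151.48 = 11.65%.

Broad underutilization rate ≈ 11.65%.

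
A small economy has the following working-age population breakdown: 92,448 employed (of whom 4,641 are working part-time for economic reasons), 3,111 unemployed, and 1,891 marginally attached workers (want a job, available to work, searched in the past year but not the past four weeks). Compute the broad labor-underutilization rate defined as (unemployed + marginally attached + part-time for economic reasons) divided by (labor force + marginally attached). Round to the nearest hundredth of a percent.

Broad underutilization rate ≈ 9.90%.

Labor force = 92,448 + 3,111 = 95,559.
Numerator = 3,111 + 1,891 + 4,641 = 9,643.
Denominator = 95,559 + 1,891 = 97,450.
Broad rate = 9,643 / 97,450 = 9.90%.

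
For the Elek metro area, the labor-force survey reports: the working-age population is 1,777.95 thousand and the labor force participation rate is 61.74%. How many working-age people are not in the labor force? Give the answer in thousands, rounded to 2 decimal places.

About 680.24 thousand are not in the labor force.

Share not in the labor force = 1 − 0.6174 = 0.3826.
Not in labor force = 0.3826 × 1,777.95 ≈ 680.24 thousand.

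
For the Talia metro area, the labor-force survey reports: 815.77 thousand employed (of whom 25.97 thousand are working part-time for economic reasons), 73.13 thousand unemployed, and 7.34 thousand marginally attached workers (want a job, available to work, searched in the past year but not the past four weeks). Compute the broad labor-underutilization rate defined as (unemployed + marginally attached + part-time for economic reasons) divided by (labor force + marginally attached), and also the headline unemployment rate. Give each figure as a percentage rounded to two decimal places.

Labor force = 815.77 + 73.13 = 888.90 thousand.
Numerator = 73.13 + 7.34 + 25.97 = 106.44 thousand.
Denominator = 888.90 + 7.34 = 896.24 thousand.
Broad rate = 106.44 / 896.24 = 11.88%.
Headline unemployment rate = 73.13 / 888.90 = 8.23%.

Broad underutilization rate ≈ 11.88%; headline unemployment rate ≈ 8.23%.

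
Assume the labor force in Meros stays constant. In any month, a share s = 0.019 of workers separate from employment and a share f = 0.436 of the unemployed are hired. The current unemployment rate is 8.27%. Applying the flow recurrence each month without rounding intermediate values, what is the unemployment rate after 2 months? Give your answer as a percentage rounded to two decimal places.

With a fixed labor force, u_{t+1} = u_t + s·(1−u_t) − f·u_t = u_t·(1−s−f) + s.
Here 1−s−f = 0.545 and s = 0.019.
u_1 = 0.082700 × 0.545 + 0.019 = 0.064072.
u_2 = 0.064072 × 0.545 + 0.019 = 0.053919.

Unemployment rate after two months ≈ 5.39%.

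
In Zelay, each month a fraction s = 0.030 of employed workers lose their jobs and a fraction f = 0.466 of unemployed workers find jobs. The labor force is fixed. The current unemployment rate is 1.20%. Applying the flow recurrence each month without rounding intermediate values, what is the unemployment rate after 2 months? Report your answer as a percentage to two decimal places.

With a fixed labor force, u_{t+1} = u_t + s·(1−u_t) − f·u_t = u_t·(1−s−f) + s.
Here 1−s−f = 0.504 and s = 0.030.
u_1 = 0.012000 × 0.504 + 0.030 = 0.036048.
u_2 = 0.036048 × 0.504 + 0.030 = 0.048168.

Unemployment rate after two months ≈ 4.82%.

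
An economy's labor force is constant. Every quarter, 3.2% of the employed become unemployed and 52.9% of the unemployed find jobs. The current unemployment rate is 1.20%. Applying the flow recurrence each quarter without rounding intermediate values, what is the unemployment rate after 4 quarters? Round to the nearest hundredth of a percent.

With a fixed labor force, u_{t+1} = u_t + s·(1−u_t) − f·u_t = u_t·(1−s−f) + s.
Here 1−s−f = 0.439 and s = 0.032.
u_1 = 0.012000 × 0.439 + 0.032 = 0.037268.
u_2 = 0.037268 × 0.439 + 0.032 = 0.048361.
u_3 = 0.048361 × 0.439 + 0.032 = 0.053230.
u_4 = 0.053230 × 0.439 + 0.032 = 0.055368.

Unemployment rate after four quarters ≈ 5.54%.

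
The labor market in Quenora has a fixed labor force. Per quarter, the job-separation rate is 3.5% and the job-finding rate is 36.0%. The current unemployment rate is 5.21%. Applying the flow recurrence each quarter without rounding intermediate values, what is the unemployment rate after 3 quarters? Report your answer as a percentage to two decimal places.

Unemployment rate after three quarters ≈ 8.05%.

With a fixed labor force, u_{t+1} = u_t + s·(1−u_t) − f·u_t = u_t·(1−s−f) + s.
Here 1−s−f = 0.605 and s = 0.035.
u_1 = 0.052100 × 0.605 + 0.035 = 0.066521.
u_2 = 0.066521 × 0.605 + 0.035 = 0.075245.
u_3 = 0.075245 × 0.605 + 0.035 = 0.080523.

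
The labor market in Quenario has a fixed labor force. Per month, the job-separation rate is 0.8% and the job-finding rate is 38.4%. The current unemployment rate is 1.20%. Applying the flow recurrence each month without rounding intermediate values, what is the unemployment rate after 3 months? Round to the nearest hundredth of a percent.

With a fixed labor force, u_{t+1} = u_t + s·(1−u_t) − f·u_t = u_t·(1−s−f) + s.
Here 1−s−f = 0.608 and s = 0.008.
u_1 = 0.012000 × 0.608 + 0.008 = 0.015296.
u_2 = 0.015296 × 0.608 + 0.008 = 0.017300.
u_3 = 0.017300 × 0.608 + 0.008 = 0.018518.

Unemployment rate after three months ≈ 1.85%.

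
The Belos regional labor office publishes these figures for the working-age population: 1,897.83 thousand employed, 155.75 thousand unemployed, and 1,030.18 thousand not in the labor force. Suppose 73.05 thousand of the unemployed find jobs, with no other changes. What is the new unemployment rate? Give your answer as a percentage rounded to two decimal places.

Initially, labor force = 1,897.83 + 155.75 = 2,053.58 thousand, so u = 155.75/2,053.58 = 7.58%.
After the change, unemployed falls and employed rises by 73.05; labor force unchanged → E = 1,970.88, U = 82.70, labor force = 2,053.58 thousand.
New unemployment rate = 82.70 / 2,053.58 = 4.03%.

New unemployment rate ≈ 4.03%.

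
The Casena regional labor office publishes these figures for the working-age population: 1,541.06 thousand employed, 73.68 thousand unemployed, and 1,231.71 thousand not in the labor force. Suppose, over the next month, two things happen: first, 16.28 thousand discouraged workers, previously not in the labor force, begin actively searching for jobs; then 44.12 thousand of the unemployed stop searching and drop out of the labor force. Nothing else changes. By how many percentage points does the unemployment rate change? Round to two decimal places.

The unemployment rate changes by −1.67 percentage points.

Initially, labor force = 1,541.06 + 73.68 = 1,614.74 thousand, so u = 73.68/1,614.74 = 4.56%.
After the first change, unemployed and labor force both rise by 16.28 → E = 1,541.06, U = 89.96, labor force = 1,631.02 thousand.
After the second change, unemployed and labor force both fall by 44.12 → E = 1,541.06, U = 45.84, labor force = 1,586.90 thousand.
New unemployment rate = 45.84 / 1,586.90 = 2.89%.
Change = 2.89% − 4.56% = −1.67 percentage points.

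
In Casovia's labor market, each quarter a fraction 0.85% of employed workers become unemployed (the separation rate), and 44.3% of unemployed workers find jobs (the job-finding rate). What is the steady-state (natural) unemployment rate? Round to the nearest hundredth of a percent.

At steady state the flows balance: s·E = f·U, so U/(E+U) = s/(s+f).
u* = 0.85 / (0.85 + 44.3) = 0.85 / 45.15 = 1.88%.

Steady-state unemployment rate ≈ 1.88%.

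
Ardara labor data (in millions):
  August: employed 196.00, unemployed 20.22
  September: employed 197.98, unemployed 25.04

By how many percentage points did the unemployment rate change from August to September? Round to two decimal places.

The unemployment rate changed by +1.88 percentage points.

August: labor force = 196.00 + 20.22 = 216.22; u = 20.22/216.22 = 9.35%.
September: labor force = 197.98 + 25.04 = 223.02; u = 25.04/223.02 = 11.23%.
Change = 11.23% − 9.35% = +1.88 pp.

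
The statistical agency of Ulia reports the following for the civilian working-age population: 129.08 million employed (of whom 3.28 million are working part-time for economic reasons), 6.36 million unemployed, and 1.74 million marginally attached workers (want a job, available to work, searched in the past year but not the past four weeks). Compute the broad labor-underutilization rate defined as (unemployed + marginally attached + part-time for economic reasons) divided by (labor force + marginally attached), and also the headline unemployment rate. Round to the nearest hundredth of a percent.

Labor force = 129.08 + 6.36 = 135.44 million.
Numerator = 6.36 + 1.74 + 3.28 = 11.38 million.
Denominator = 135.44 + 1.74 = 137.18 million.
Broad rate = 11.38 / 137.18 = 8.30%.
Headline unemployment rate = 6.36 / 135.44 = 4.70%.

Broad underutilization rate ≈ 8.30%; headline unemployment rate ≈ 4.70%.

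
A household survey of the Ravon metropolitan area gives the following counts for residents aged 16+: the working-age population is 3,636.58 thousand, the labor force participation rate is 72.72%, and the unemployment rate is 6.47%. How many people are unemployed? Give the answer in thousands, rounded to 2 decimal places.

About 171.10 thousand are unemployed.

Labor force = 0.7272 × 3,636.58 = 2,644.52 thousand.
Unemployed = 0.0647 × 2,644.52 ≈ 171.10 thousand.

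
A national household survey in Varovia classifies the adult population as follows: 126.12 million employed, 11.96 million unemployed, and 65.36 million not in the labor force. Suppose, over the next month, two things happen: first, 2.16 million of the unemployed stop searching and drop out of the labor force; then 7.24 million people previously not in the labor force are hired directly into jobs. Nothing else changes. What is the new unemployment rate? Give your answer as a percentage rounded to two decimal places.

New unemployment rate ≈ 6.85%.

Initially, labor force = 126.12 + 11.96 = 138.08 million, so u = 11.96/138.08 = 8.66%.
After the first change, unemployed and labor force both fall by 2.16 → E = 126.12, U = 9.80, labor force = 135.92 million.
After the second change, employed and labor force both rise by 7.24; unemployed unchanged → E = 133.36, U = 9.80, labor force = 143.16 million.
New unemployment rate = 9.80 / 143.16 = 6.85%.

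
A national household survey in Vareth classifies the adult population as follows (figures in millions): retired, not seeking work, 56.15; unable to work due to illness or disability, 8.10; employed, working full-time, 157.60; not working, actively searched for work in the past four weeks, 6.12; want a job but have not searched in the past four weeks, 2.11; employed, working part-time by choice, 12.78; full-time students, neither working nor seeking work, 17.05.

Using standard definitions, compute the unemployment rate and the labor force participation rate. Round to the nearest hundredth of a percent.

Employed = 157.60 + 12.78 = 170.38 million.
Unemployed = 6.12 million.
Labor force = 170.38 + 6.12 = 176.50 million.
Not in labor force = 56.15 + 8.10 + 2.11 + 17.05 = 83.41 million (those not working and not actively searching are outside the labor force — including those who want a job but have given up searching).
Civilian working-age population = 176.50 + 83.41 = 259.91 million.
Unemployment rate = 6.12 / 176.50 = 3.47%.
Labor force participation rate = 176.50 / 259.91 = 67.91%.

Unemployment rate ≈ 3.47%; labor force participation rate ≈ 67.91%.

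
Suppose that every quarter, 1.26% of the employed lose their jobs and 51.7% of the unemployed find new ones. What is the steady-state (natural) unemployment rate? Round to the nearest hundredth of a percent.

At steady state the flows balance: s·E = f·U, so U/(E+U) = s/(s+f).
u* = 1.26 / (1.26 + 51.7) = 1.26 / 52.96 = 2.38%.

Steady-state unemployment rate ≈ 2.38%.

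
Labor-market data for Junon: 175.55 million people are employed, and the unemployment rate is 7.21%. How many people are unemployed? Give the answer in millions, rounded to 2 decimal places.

Let U be the number unemployed. The labor force is E + U, and U/(E+U) = 0.0721.
So U = 0.0721 × 175.55 / (1 − 0.0721) = 12.6572 / 0.9279 ≈ 13.64 million.

About 13.64 million are unemployed.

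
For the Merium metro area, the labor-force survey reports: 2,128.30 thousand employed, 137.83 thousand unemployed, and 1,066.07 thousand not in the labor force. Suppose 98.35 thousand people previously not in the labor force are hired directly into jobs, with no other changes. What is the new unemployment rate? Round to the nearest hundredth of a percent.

New unemployment rate ≈ 5.83%.

Initially, labor force = 2,128.30 + 137.83 = 2,266.13 thousand, so u = 137.83/2,266.13 = 6.08%.
After the change, employed and labor force both rise by 98.35; unemployed unchanged → E = 2,226.65, U = 137.83, labor force = 2,364.48 thousand.
New unemployment rate = 137.83 / 2,364.48 = 5.83%.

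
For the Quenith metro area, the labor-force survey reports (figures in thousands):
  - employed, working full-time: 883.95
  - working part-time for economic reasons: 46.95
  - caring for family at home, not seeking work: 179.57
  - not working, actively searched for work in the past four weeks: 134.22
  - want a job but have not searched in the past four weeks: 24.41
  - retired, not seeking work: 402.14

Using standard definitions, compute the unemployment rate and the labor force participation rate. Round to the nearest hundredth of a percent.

Unemployment rate ≈ 12.60%; labor force participation rate ≈ 63.73%.

Employed = 883.95 + 46.95 = 930.90 thousand (anyone who worked, including part-time for economic reasons, counts as employed).
Unemployed = 134.22 thousand.
Labor force = 930.90 + 134.22 = 1,065.12 thousand.
Not in labor force = 179.57 + 24.41 + 402.14 = 606.12 thousand (those not working and not actively searching are outside the labor force — including those who want a job but have given up searching).
Civilian working-age population = 1,065.12 + 606.12 = 1,671.24 thousand.
Unemployment rate = 134.22 / 1,065.12 = 12.60%.
Labor force participation rate = 1,065.12 / 1,671.24 = 63.73%.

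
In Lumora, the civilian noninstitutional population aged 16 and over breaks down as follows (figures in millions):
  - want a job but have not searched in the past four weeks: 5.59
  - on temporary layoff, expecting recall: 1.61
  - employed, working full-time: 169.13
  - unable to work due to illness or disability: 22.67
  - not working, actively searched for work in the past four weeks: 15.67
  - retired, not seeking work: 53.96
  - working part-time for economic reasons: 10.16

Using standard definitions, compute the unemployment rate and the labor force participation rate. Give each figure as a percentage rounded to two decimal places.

Unemployment rate ≈ 8.79%; labor force participation rate ≈ 70.51%.

Employed = 169.13 + 10.16 = 179.29 million (anyone who worked, including part-time for economic reasons, counts as employed).
Unemployed = 1.61 + 15.67 = 17.28 million (jobless and actively searching, or on temporary layoff).
Labor force = 179.29 + 17.28 = 196.57 million.
Not in labor force = 5.59 + 22.67 + 53.96 = 82.22 million (those not working and not actively searching are outside the labor force — including those who want a job but have given up searching).
Civilian working-age population = 196.57 + 82.22 = 278.79 million.
Unemployment rate = 17.28 / 196.57 = 8.79%.
Labor force participation rate = 196.57 / 278.79 = 70.51%.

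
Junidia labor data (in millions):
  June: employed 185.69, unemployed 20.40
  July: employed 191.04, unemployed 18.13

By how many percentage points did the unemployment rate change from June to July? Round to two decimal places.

The unemployment rate changed by −1.23 percentage points.

June: labor force = 185.69 + 20.40 = 206.09; u = 20.40/206.09 = 9.90%.
July: labor force = 191.04 + 18.13 = 209.17; u = 18.13/209.17 = 8.67%.
Change = 8.67% − 9.90% = −1.23 pp.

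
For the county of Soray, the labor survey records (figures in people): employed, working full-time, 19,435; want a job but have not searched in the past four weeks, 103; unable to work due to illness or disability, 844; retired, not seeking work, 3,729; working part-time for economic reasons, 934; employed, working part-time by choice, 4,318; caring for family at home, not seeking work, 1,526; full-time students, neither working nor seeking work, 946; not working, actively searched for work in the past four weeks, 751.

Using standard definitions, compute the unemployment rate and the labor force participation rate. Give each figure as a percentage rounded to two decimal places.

Employed = 19,435 + 934 + 4,318 = 24,687 (anyone who worked, including part-time for economic reasons, counts as employed).
Unemployed = 751.
Labor force = 24,687 + 751 = 25,438.
Not in labor force = 103 + 844 + 3,729 + 1,526 + 946 = 7,148 (those not working and not actively searching are outside the labor force — including those who want a job but have given up searching).
Civilian working-age population = 25,438 + 7,148 = 32,586.
Unemployment rate = 751 / 25,438 = 2.95%.
Labor force participation rate = 25,438 / 32,586 = 78.06%.

Unemployment rate ≈ 2.95%; labor force participation rate ≈ 78.06%.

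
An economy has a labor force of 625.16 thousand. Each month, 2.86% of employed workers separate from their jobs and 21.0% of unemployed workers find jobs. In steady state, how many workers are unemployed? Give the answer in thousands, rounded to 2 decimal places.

Steady-state unemployment rate u* = s/(s+f) = 2.86/(2.86+21.0) = 0.119866.
Unemployed = u* × labor force = 0.119866 × 625.16 ≈ 74.94 thousand.

About 74.94 thousand are unemployed in steady state.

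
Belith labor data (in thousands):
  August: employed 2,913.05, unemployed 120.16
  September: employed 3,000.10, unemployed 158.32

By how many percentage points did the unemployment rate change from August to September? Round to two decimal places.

August: labor force = 2,913.05 + 120.16 = 3,033.21; u = 120.16/3,033.21 = 3.96%.
September: labor force = 3,000.10 + 158.32 = 3,158.42; u = 158.32/3,158.42 = 5.01%.
Change = 5.01% − 3.96% = +1.05 pp.

The unemployment rate changed by +1.05 percentage points.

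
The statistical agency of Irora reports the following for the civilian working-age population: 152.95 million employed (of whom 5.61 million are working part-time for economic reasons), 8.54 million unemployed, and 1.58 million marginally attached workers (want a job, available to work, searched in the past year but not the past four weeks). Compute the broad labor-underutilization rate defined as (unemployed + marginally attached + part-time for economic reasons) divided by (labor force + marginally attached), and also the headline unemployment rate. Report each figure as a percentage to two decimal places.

Broad underutilization rate ≈ 9.65%; headline unemployment rate ≈ 5.29%.

Labor force = 152.95 + 8.54 = 161.49 million.
Numerator = 8.54 + 1.58 + 5.61 = 15.73 million.
Denominator = 161.49 + 1.58 = 163.07 million.
Broad rate = 15.73 / 163.07 = 9.65%.
Headline unemployment rate = 8.54 / 161.49 = 5.29%.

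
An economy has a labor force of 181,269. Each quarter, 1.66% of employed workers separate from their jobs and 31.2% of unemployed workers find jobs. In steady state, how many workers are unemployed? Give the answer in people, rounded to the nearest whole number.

About 9,157 are unemployed in steady state.

Steady-state unemployment rate u* = s/(s+f) = 1.66/(1.66+31.2) = 0.050517.
Unemployed = u* × labor force = 0.050517 × 181,269 ≈ 9,157.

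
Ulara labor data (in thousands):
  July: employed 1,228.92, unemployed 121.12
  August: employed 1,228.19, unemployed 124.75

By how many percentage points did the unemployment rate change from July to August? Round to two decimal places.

The unemployment rate changed by +0.25 percentage points.

July: labor force = 1,228.92 + 121.12 = 1,350.04; u = 121.12/1,350.04 = 8.97%.
August: labor force = 1,228.19 + 124.75 = 1,352.94; u = 124.75/1,352.94 = 9.22%.
Change = 9.22% − 8.97% = +0.25 pp.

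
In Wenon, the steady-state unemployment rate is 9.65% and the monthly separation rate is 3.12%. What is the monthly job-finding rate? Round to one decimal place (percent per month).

Job-finding rate ≈ 29.2% per month.

From u* = s/(s+f): f = s·(1−u)/u.
f = 3.12 × (1 − 0.0965) / 0.0965 = 2.8189 / 0.0965 ≈ 29.2% per month.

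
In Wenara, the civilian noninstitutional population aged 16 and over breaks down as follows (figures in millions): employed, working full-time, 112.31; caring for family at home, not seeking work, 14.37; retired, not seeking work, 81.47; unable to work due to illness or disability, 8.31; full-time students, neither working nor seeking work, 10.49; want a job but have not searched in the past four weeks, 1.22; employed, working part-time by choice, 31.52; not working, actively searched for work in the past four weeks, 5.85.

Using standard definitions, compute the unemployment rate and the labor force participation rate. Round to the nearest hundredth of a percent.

Employed = 112.31 + 31.52 = 143.83 million.
Unemployed = 5.85 million.
Labor force = 143.83 + 5.85 = 149.68 million.
Not in labor force = 14.37 + 81.47 + 8.31 + 10.49 + 1.22 = 115.86 million (those not working and not actively searching are outside the labor force — including those who want a job but have given up searching).
Civilian working-age population = 149.68 + 115.86 = 265.54 million.
Unemployment rate = 5.85 / 149.68 = 3.91%.
Labor force participation rate = 149.68 / 265.54 = 56.37%.

Unemployment rate ≈ 3.91%; labor force participation rate ≈ 56.37%.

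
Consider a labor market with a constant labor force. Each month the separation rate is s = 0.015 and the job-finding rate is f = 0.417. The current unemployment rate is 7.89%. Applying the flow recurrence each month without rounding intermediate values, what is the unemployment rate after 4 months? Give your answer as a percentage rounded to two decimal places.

Unemployment rate after four months ≈ 3.93%.

With a fixed labor force, u_{t+1} = u_t + s·(1−u_t) − f·u_t = u_t·(1−s−f) + s.
Here 1−s−f = 0.568 and s = 0.015.
u_1 = 0.078900 × 0.568 + 0.015 = 0.059815.
u_2 = 0.059815 × 0.568 + 0.015 = 0.048975.
u_3 = 0.048975 × 0.568 + 0.015 = 0.042818.
u_4 = 0.042818 × 0.568 + 0.015 = 0.039321.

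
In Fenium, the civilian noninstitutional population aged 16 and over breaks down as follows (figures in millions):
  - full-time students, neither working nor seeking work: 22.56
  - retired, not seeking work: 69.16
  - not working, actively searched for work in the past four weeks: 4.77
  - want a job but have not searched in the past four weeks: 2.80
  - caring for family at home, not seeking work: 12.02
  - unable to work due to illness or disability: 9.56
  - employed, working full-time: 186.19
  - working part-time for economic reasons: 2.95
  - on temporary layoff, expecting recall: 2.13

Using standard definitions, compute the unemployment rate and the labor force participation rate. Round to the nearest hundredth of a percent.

Unemployment rate ≈ 3.52%; labor force participation rate ≈ 62.81%.

Employed = 186.19 + 2.95 = 189.14 million (anyone who worked, including part-time for economic reasons, counts as employed).
Unemployed = 4.77 + 2.13 = 6.90 million (jobless and actively searching, or on temporary layoff).
Labor force = 189.14 + 6.90 = 196.04 million.
Not in labor force = 22.56 + 69.16 + 2.80 + 12.02 + 9.56 = 116.10 million (those not working and not actively searching are outside the labor force — including those who want a job but have given up searching).
Civilian working-age population = 196.04 + 116.10 = 312.14 million.
Unemployment rate = 6.90 / 196.04 = 3.52%.
Labor force participation rate = 196.04 / 312.14 = 62.81%.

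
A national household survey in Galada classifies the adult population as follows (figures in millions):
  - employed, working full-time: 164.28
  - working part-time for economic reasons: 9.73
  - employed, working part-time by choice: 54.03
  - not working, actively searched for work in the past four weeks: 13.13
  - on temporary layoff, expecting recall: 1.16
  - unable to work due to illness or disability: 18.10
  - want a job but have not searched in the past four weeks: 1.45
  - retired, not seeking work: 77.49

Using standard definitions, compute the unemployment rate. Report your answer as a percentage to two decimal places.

Employed = 164.28 + 9.73 + 54.03 = 228.04 million (anyone who worked, including part-time for economic reasons, counts as employed).
Unemployed = 13.13 + 1.16 = 14.29 million (jobless and actively searching, or on temporary layoff).
Labor force = 228.04 + 14.29 = 242.33 million.
Unemployment rate = 14.29 / 242.33 = 5.90%.

Unemployment rate ≈ 5.90%.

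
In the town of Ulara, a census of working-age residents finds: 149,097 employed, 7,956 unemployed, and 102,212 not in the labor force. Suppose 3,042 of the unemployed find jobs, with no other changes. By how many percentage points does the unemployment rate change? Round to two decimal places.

Initially, labor force = 149,097 + 7,956 = 157,053, so u = 7,956/157,053 = 5.07%.
After the change, unemployed falls and employed rises by 3,042; labor force unchanged → E = 152,139, U = 4,914, labor force = 157,053.
New unemployment rate = 4,914 / 157,053 = 3.13%.
Change = 3.13% − 5.07% = −1.94 percentage points.

The unemployment rate changes by −1.94 percentage points.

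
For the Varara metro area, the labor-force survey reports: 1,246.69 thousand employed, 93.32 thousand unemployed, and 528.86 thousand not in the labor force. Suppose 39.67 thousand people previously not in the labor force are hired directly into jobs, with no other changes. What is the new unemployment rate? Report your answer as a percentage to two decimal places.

Initially, labor force = 1,246.69 + 93.32 = 1,340.01 thousand, so u = 93.32/1,340.01 = 6.96%.
After the change, employed and labor force both rise by 39.67; unemployed unchanged → E = 1,286.36, U = 93.32, labor force = 1,379.68 thousand.
New unemployment rate = 93.32 / 1,379.68 = 6.76%.

New unemployment rate ≈ 6.76%.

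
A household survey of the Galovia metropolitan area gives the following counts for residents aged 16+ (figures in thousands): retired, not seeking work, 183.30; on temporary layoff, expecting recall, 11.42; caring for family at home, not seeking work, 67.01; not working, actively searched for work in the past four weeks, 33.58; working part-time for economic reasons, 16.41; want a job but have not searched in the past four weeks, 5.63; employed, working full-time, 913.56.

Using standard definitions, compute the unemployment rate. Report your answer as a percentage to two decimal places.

Employed = 16.41 + 913.56 = 929.97 thousand (anyone who worked, including part-time for economic reasons, counts as employed).
Unemployed = 11.42 + 33.58 = 45.00 thousand (jobless and actively searching, or on temporary layoff).
Labor force = 929.97 + 45.00 = 974.97 thousand.
Unemployment rate = 45.00 / 974.97 = 4.62%.

Unemployment rate ≈ 4.62%.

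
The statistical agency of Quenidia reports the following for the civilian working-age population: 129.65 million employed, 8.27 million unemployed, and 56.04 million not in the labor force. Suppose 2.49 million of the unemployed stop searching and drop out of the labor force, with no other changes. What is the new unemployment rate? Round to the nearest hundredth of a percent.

New unemployment rate ≈ 4.27%.

Initially, labor force = 129.65 + 8.27 = 137.92 million, so u = 8.27/137.92 = 6.00%.
After the change, unemployed and labor force both fall by 2.49 → E = 129.65, U = 5.78, labor force = 135.43 million.
New unemployment rate = 5.78 / 135.43 = 4.27%.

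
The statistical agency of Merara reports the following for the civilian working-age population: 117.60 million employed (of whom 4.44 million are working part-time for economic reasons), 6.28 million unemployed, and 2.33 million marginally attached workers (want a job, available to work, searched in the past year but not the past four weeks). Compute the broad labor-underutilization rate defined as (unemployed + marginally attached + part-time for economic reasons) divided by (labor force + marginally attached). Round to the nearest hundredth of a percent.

Broad underutilization rate ≈ 10.34%.

Labor force = 117.60 + 6.28 = 123.88 million.
Numerator = 6.28 + 2.33 + 4.44 = 13.05 million.
Denominator = 123.88 + 2.33 = 126.21 million.
Broad rate = 13.05 / 126.21 = 10.34%.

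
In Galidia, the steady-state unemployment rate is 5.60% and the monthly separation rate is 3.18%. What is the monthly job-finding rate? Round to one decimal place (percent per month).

Job-finding rate ≈ 53.6% per month.

From u* = s/(s+f): f = s·(1−u)/u.
f = 3.18 × (1 − 0.0560) / 0.0560 = 3.0019 / 0.0560 ≈ 53.6% per month.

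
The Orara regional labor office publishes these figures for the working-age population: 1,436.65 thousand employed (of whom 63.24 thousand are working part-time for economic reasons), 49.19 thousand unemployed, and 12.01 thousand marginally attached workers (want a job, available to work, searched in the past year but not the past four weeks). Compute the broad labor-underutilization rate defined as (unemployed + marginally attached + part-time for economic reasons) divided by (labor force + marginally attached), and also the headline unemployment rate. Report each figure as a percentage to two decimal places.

Broad underutilization rate ≈ 8.31%; headline unemployment rate ≈ 3.31%.

Labor force = 1,436.65 + 49.19 = 1,485.84 thousand.
Numerator = 49.19 + 12.01 + 63.24 = 124.44 thousand.
Denominator = 1,485.84 + 12.01 = 1,497.85 thousand.
Broad rate = 124.44 / 1,497.85 = 8.31%.
Headline unemployment rate = 49.19 / 1,485.84 = 3.31%.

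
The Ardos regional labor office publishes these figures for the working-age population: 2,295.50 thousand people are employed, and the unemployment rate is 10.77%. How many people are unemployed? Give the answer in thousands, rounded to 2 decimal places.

Let U be the number unemployed. The labor force is E + U, and U/(E+U) = 0.1077.
So U = 0.1077 × 2,295.50 / (1 − 0.1077) = 247.2253 / 0.8923 ≈ 277.07 thousand.

About 277.07 thousand are unemployed.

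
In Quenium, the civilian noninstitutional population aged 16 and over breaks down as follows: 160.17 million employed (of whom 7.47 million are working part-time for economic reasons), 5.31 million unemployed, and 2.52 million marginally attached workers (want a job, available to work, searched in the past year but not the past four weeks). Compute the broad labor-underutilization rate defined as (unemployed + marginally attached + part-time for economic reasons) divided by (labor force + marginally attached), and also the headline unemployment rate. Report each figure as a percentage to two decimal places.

Broad underutilization rate ≈ 9.11%; headline unemployment rate ≈ 3.21%.

Labor force = 160.17 + 5.31 = 165.48 million.
Numerator = 5.31 + 2.52 + 7.47 = 15.30 million.
Denominator = 165.48 + 2.52 = 168.00 million.
Broad rate = 15.30 / 168.00 = 9.11%.
Headline unemployment rate = 5.31 / 165.48 = 3.21%.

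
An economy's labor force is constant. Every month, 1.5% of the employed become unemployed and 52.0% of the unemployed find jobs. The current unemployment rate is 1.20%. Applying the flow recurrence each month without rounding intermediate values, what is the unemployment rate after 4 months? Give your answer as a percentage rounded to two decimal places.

Unemployment rate after four months ≈ 2.73%.

With a fixed labor force, u_{t+1} = u_t + s·(1−u_t) − f·u_t = u_t·(1−s−f) + s.
Here 1−s−f = 0.465 and s = 0.015.
u_1 = 0.012000 × 0.465 + 0.015 = 0.020580.
u_2 = 0.020580 × 0.465 + 0.015 = 0.024570.
u_3 = 0.024570 × 0.465 + 0.015 = 0.026425.
u_4 = 0.026425 × 0.465 + 0.015 = 0.027288.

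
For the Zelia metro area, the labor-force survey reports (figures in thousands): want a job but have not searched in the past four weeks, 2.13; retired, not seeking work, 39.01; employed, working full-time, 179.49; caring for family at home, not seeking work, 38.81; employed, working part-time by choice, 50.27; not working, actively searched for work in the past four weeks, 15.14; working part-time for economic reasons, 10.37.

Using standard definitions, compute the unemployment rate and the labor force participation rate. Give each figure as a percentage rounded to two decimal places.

Unemployment rate ≈ 5.93%; labor force participation rate ≈ 76.15%.

Employed = 179.49 + 50.27 + 10.37 = 240.13 thousand (anyone who worked, including part-time for economic reasons, counts as employed).
Unemployed = 15.14 thousand.
Labor force = 240.13 + 15.14 = 255.27 thousand.
Not in labor force = 2.13 + 39.01 + 38.81 = 79.95 thousand (those not working and not actively searching are outside the labor force — including those who want a job but have given up searching).
Civilian working-age population = 255.27 + 79.95 = 335.22 thousand.
Unemployment rate = 15.14 / 255.27 = 5.93%.
Labor force participation rate = 255.27 / 335.22 = 76.15%.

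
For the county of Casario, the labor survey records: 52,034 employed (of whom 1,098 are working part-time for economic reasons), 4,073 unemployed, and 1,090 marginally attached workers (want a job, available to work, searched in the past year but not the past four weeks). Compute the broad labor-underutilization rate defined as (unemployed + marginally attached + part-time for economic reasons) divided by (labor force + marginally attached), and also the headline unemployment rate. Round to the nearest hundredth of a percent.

Labor force = 52,034 + 4,073 = 56,107.
Numerator = 4,073 + 1,090 + 1,098 = 6,261.
Denominator = 56,107 + 1,090 = 57,197.
Broad rate = 6,261 / 57,197 = 10.95%.
Headline unemployment rate = 4,073 / 56,107 = 7.26%.

Broad underutilization rate ≈ 10.95%; headline unemployment rate ≈ 7.26%.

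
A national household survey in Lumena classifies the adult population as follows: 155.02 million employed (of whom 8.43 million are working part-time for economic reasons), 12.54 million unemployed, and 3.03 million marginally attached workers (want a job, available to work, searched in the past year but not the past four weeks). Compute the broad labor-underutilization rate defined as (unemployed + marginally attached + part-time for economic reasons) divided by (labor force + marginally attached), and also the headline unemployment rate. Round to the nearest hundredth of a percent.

Labor force = 155.02 + 12.54 = 167.56 million.
Numerator = 12.54 + 3.03 + 8.43 = 24.00 million.
Denominator = 167.56 + 3.03 = 170.59 million.
Broad rate = 24.00 / 170.59 = 14.07%.
Headline unemployment rate = 12.54 / 167.56 = 7.48%.

Broad underutilization rate ≈ 14.07%; headline unemployment rate ≈ 7.48%.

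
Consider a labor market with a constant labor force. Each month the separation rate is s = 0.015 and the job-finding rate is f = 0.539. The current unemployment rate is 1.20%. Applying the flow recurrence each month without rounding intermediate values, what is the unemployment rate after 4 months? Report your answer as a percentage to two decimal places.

Unemployment rate after four months ≈ 2.65%.

With a fixed labor force, u_{t+1} = u_t + s·(1−u_t) − f·u_t = u_t·(1−s−f) + s.
Here 1−s−f = 0.446 and s = 0.015.
u_1 = 0.012000 × 0.446 + 0.015 = 0.020352.
u_2 = 0.020352 × 0.446 + 0.015 = 0.024077.
u_3 = 0.024077 × 0.446 + 0.015 = 0.025738.
u_4 = 0.025738 × 0.446 + 0.015 = 0.026479.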